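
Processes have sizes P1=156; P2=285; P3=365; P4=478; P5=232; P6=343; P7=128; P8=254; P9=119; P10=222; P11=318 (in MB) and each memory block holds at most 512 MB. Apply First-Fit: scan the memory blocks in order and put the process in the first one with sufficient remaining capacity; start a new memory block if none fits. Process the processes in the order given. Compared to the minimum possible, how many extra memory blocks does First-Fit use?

First-Fit: [156,285] [365,128] [478] [232,254] [343,119] [222] [318] → 7 memory blocks.
Total size 2900 MB; any packing needs at least ⌈2900/512⌉ = 6 memory blocks.
An optimal packing achieves that bound: [478] [365,128] [343,156] [318,119] [285,222] [254,232] → 6 memory blocks.
Excess: 7 − 6 = 1.

1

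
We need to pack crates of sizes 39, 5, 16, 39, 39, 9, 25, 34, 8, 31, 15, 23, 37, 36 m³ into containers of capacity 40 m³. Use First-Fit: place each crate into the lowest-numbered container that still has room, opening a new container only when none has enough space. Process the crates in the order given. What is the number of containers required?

Put 39 m³ in container 1; 1 m³ remain.
Put 5 m³ in container 2; 35 m³ remain.
Put 16 m³ in container 2; 19 m³ remain.
Put 39 m³ in container 3; 1 m³ remain.
Put 39 m³ in container 4; 1 m³ remain.
Put 9 m³ in container 2; 10 m³ remain.
Put 25 m³ in container 5; 15 m³ remain.
Put 34 m³ in container 6; 6 m³ remain.
Put 8 m³ in container 2; 2 m³ remain.
Put 31 m³ in container 7; 9 m³ remain.
Put 15 m³ in container 5; 0 m³ remain.
Put 23 m³ in container 8; 17 m³ remain.
Put 37 m³ in container 9; 3 m³ remain.
Put 36 m³ in container 10; 4 m³ remain.

10 containers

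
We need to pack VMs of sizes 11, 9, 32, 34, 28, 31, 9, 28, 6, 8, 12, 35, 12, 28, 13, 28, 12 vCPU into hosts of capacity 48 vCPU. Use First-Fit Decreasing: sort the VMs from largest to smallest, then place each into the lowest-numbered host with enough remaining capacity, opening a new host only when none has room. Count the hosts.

Sorted descending: 35, 34, 32, 31, 28, 28, 28, 28, 13, 12, 12, 12, 11, 9, 9, 8, 6.
35 vCPU → host 1 (remaining 13 vCPU)
34 vCPU → host 2 (remaining 14 vCPU)
32 vCPU → host 3 (remaining 16 vCPU)
31 vCPU → host 4 (remaining 17 vCPU)
28 vCPU → host 5 (remaining 20 vCPU)
28 vCPU → host 6 (remaining 20 vCPU)
28 vCPU → host 7 (remaining 20 vCPU)
28 vCPU → host 8 (remaining 20 vCPU)
13 vCPU → host 1 (remaining 0 vCPU)
12 vCPU → host 2 (remaining 2 vCPU)
12 vCPU → host 3 (remaining 4 vCPU)
12 vCPU → host 4 (remaining 5 vCPU)
11 vCPU → host 5 (remaining 9 vCPU)
9 vCPU → host 5 (remaining 0 vCPU)
9 vCPU → host 6 (remaining 11 vCPU)
8 vCPU → host 6 (remaining 3 vCPU)
6 vCPU → host 7 (remaining 14 vCPU)

8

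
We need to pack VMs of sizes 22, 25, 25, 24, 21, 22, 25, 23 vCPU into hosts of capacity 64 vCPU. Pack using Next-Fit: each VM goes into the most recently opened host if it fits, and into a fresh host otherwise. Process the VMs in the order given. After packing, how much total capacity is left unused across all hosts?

69

22 vCPU → host 1 (remaining 42 vCPU)
25 vCPU → host 1 (remaining 17 vCPU)
25 vCPU → host 2 (remaining 39 vCPU)
24 vCPU → host 2 (remaining 15 vCPU)
21 vCPU → host 3 (remaining 43 vCPU)
22 vCPU → host 3 (remaining 21 vCPU)
25 vCPU → host 4 (remaining 39 vCPU)
23 vCPU → host 4 (remaining 16 vCPU)
4 hosts × 64 vCPU = 256 vCPU; used 187 vCPU; unused 69 vCPU.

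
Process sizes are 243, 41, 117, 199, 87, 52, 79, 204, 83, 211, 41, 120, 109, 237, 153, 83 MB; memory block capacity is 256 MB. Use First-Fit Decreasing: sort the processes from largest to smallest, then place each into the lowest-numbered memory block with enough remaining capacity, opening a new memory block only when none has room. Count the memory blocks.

9

Sorted descending: 243, 237, 211, 204, 199, 153, 120, 117, 109, 87, 83, 83, 79, 52, 41, 41.
243 MB → memory block 1 (remaining 13 MB)
237 MB → memory block 2 (remaining 19 MB)
211 MB → memory block 3 (remaining 45 MB)
204 MB → memory block 4 (remaining 52 MB)
199 MB → memory block 5 (remaining 57 MB)
153 MB → memory block 6 (remaining 103 MB)
120 MB → memory block 7 (remaining 136 MB)
117 MB → memory block 7 (remaining 19 MB)
109 MB → memory block 8 (remaining 147 MB)
87 MB → memory block 6 (remaining 16 MB)
83 MB → memory block 8 (remaining 64 MB)
83 MB → memory block 9 (remaining 173 MB)
79 MB → memory block 9 (remaining 94 MB)
52 MB → memory block 4 (remaining 0 MB)
41 MB → memory block 3 (remaining 4 MB)
41 MB → memory block 5 (remaining 16 MB)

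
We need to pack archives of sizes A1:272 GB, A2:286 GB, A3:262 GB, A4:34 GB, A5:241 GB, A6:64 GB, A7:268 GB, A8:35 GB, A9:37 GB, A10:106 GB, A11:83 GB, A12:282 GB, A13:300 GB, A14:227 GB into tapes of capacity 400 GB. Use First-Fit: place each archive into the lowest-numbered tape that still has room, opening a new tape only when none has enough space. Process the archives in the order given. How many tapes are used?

Put A1 (272 GB) in tape 1; 128 GB remain.
Put A2 (286 GB) in tape 2; 114 GB remain.
Put A3 (262 GB) in tape 3; 138 GB remain.
Put A4 (34 GB) in tape 1; 94 GB remain.
Put A5 (241 GB) in tape 4; 159 GB remain.
Put A6 (64 GB) in tape 1; 30 GB remain.
Put A7 (268 GB) in tape 5; 132 GB remain.
Put A8 (35 GB) in tape 2; 79 GB remain.
Put A9 (37 GB) in tape 2; 42 GB remain.
Put A10 (106 GB) in tape 3; 32 GB remain.
Put A11 (83 GB) in tape 4; 76 GB remain.
Put A12 (282 GB) in tape 6; 118 GB remain.
Put A13 (300 GB) in tape 7; 100 GB remain.
Put A14 (227 GB) in tape 8; 173 GB remain.
Final tapes: [272,34,64] [286,35,37] [262,106] [241,83] [268] [282] [300] [227].

8 tapes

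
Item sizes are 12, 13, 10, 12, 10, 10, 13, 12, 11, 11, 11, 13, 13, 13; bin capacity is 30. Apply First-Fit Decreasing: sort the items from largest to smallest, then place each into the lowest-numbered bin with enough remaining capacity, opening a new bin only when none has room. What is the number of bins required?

Sorted descending: 13, 13, 13, 13, 13, 12, 12, 12, 11, 11, 11, 10, 10, 10.
13 → bin 1 (remaining 17)
13 → bin 1 (remaining 4)
13 → bin 2 (remaining 17)
13 → bin 2 (remaining 4)
13 → bin 3 (remaining 17)
12 → bin 3 (remaining 5)
12 → bin 4 (remaining 18)
12 → bin 4 (remaining 6)
11 → bin 5 (remaining 19)
11 → bin 5 (remaining 8)
11 → bin 6 (remaining 19)
10 → bin 6 (remaining 9)
10 → bin 7 (remaining 20)
10 → bin 7 (remaining 10)
Final bins: [13,13] [13,13] [13,12] [12,12] [11,11] [11,10] [10,10].

7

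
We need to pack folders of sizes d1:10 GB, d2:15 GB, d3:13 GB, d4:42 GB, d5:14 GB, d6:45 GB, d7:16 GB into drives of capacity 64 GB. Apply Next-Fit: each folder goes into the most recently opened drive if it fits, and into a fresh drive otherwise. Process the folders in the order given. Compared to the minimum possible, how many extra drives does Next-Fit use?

0

Next-Fit: [10,15,13] [42,14] [45,16] → 3 drives.
Total size 155 GB; any packing needs at least ⌈155/64⌉ = 3 drives.
So 3 is already optimal.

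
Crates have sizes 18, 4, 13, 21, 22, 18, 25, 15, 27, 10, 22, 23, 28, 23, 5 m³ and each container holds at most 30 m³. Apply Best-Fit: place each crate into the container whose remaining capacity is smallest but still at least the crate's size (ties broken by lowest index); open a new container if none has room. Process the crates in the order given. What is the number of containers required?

11

Put 18 m³ in container 1; 12 m³ remain.
Put 4 m³ in container 1; 8 m³ remain.
Put 13 m³ in container 2; 17 m³ remain.
Put 21 m³ in container 3; 9 m³ remain.
Put 22 m³ in container 4; 8 m³ remain.
Put 18 m³ in container 5; 12 m³ remain.
Put 25 m³ in container 6; 5 m³ remain.
Put 15 m³ in container 2; 2 m³ remain.
Put 27 m³ in container 7; 3 m³ remain.
Put 10 m³ in container 5; 2 m³ remain.
Put 22 m³ in container 8; 8 m³ remain.
Put 23 m³ in container 9; 7 m³ remain.
Put 28 m³ in container 10; 2 m³ remain.
Put 23 m³ in container 11; 7 m³ remain.
Put 5 m³ in container 6; 0 m³ remain.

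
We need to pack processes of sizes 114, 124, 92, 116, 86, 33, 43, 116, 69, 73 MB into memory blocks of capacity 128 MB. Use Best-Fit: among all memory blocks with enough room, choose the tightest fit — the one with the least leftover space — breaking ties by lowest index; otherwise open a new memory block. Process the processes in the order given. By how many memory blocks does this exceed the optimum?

0

Best-Fit: [114] [124] [92,33] [116] [86] [43,69] [116] [73] → 8 memory blocks.
8 processes exceed 64 MB (half the capacity), and no two of those can share a memory block, so at least 8 memory blocks are needed.
So 8 is already optimal.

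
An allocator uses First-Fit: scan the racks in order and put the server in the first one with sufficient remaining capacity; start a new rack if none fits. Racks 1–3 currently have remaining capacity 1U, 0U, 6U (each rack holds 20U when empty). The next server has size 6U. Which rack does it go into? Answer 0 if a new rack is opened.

Racks with room: rack 3 (6U).
The first with room is rack 3.

3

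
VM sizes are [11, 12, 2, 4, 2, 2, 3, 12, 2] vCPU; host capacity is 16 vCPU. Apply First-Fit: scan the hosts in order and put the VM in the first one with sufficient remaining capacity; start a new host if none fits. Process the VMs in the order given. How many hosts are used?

Put 11 vCPU in host 1; 5 vCPU remain.
Put 12 vCPU in host 2; 4 vCPU remain.
Put 2 vCPU in host 1; 3 vCPU remain.
Put 4 vCPU in host 2; 0 vCPU remain.
Put 2 vCPU in host 1; 1 vCPU remain.
Put 2 vCPU in host 3; 14 vCPU remain.
Put 3 vCPU in host 3; 11 vCPU remain.
Put 12 vCPU in host 4; 4 vCPU remain.
Put 2 vCPU in host 3; 9 vCPU remain.

4 hosts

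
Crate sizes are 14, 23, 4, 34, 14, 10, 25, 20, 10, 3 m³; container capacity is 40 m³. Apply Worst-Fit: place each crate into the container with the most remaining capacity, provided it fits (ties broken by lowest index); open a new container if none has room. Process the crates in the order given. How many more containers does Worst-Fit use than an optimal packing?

1

Worst-Fit: [14,23] [4,34] [14,10,3] [25] [20,10] → 5 containers.
Total size 157 m³; any packing needs at least ⌈157/40⌉ = 4 containers.
An optimal packing achieves that bound: [34,4] [25,14] [23,14,3] [20,10,10] → 4 containers.
Excess: 5 − 4 = 1.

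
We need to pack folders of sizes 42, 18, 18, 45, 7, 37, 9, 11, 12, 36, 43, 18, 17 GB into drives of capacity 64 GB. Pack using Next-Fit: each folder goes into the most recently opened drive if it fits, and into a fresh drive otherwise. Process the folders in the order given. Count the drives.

Put 42 GB in drive 1; 22 GB remain.
Put 18 GB in drive 1; 4 GB remain.
Put 18 GB in drive 2; 46 GB remain.
Put 45 GB in drive 2; 1 GB remain.
Put 7 GB in drive 3; 57 GB remain.
Put 37 GB in drive 3; 20 GB remain.
Put 9 GB in drive 3; 11 GB remain.
Put 11 GB in drive 3; 0 GB remain.
Put 12 GB in drive 4; 52 GB remain.
Put 36 GB in drive 4; 16 GB remain.
Put 43 GB in drive 5; 21 GB remain.
Put 18 GB in drive 5; 3 GB remain.
Put 17 GB in drive 6; 47 GB remain.
Final drives: [42,18] [18,45] [7,37,9,11] [12,36] [43,18] [17].

6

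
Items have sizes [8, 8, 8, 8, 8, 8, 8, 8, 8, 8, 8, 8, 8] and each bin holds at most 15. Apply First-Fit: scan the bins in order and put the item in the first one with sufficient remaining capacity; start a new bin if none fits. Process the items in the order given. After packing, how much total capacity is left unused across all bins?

91

8 → bin 1 (remaining 7)
8 → bin 2 (remaining 7)
8 → bin 3 (remaining 7)
8 → bin 4 (remaining 7)
8 → bin 5 (remaining 7)
8 → bin 6 (remaining 7)
8 → bin 7 (remaining 7)
8 → bin 8 (remaining 7)
8 → bin 9 (remaining 7)
8 → bin 10 (remaining 7)
8 → bin 11 (remaining 7)
8 → bin 12 (remaining 7)
8 → bin 13 (remaining 7)
13 bins × 15 = 195; used 104; unused 91.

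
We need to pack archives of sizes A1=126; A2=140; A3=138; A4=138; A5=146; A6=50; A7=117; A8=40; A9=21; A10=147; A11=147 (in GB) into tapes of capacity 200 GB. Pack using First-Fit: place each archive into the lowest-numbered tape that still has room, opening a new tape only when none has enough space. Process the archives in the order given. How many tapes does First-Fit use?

8 tapes

Put A1 (126 GB) in tape 1; 74 GB remain.
Put A2 (140 GB) in tape 2; 60 GB remain.
Put A3 (138 GB) in tape 3; 62 GB remain.
Put A4 (138 GB) in tape 4; 62 GB remain.
Put A5 (146 GB) in tape 5; 54 GB remain.
Put A6 (50 GB) in tape 1; 24 GB remain.
Put A7 (117 GB) in tape 6; 83 GB remain.
Put A8 (40 GB) in tape 2; 20 GB remain.
Put A9 (21 GB) in tape 1; 3 GB remain.
Put A10 (147 GB) in tape 7; 53 GB remain.
Put A11 (147 GB) in tape 8; 53 GB remain.
Final tapes: [126,50,21] [140,40] [138] [138] [146] [117] [147] [147].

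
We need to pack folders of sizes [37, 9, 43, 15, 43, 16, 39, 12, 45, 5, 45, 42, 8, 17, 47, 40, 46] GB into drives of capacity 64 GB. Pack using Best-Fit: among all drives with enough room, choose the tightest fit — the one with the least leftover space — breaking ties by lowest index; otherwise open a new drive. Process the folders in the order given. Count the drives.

10 drives

drive 1: place 37 GB, 27 GB left
drive 1: place 9 GB, 18 GB left
drive 2: place 43 GB, 21 GB left
drive 1: place 15 GB, 3 GB left
drive 3: place 43 GB, 21 GB left
drive 2: place 16 GB, 5 GB left
drive 4: place 39 GB, 25 GB left
drive 3: place 12 GB, 9 GB left
drive 5: place 45 GB, 19 GB left
drive 2: place 5 GB, 0 GB left
drive 6: place 45 GB, 19 GB left
drive 7: place 42 GB, 22 GB left
drive 3: place 8 GB, 1 GB left
drive 5: place 17 GB, 2 GB left
drive 8: place 47 GB, 17 GB left
drive 9: place 40 GB, 24 GB left
drive 10: place 46 GB, 18 GB left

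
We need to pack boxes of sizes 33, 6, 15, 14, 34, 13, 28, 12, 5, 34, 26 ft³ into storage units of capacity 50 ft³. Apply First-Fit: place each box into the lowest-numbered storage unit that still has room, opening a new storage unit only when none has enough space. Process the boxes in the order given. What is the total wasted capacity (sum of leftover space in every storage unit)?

33 ft³ → storage unit 1 (remaining 17 ft³)
6 ft³ → storage unit 1 (remaining 11 ft³)
15 ft³ → storage unit 2 (remaining 35 ft³)
14 ft³ → storage unit 2 (remaining 21 ft³)
34 ft³ → storage unit 3 (remaining 16 ft³)
13 ft³ → storage unit 2 (remaining 8 ft³)
28 ft³ → storage unit 4 (remaining 22 ft³)
12 ft³ → storage unit 3 (remaining 4 ft³)
5 ft³ → storage unit 1 (remaining 6 ft³)
34 ft³ → storage unit 5 (remaining 16 ft³)
26 ft³ → storage unit 6 (remaining 24 ft³)
6 storage units × 50 ft³ = 300 ft³; used 220 ft³; unused 80 ft³.

80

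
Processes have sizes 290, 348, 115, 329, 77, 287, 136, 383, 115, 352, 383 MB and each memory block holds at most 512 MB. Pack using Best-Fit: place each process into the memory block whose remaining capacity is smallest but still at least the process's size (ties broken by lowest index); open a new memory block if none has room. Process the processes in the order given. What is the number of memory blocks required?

memory block 1: place 290 MB, 222 MB left
memory block 2: place 348 MB, 164 MB left
memory block 2: place 115 MB, 49 MB left
memory block 3: place 329 MB, 183 MB left
memory block 3: place 77 MB, 106 MB left
memory block 4: place 287 MB, 225 MB left
memory block 1: place 136 MB, 86 MB left
memory block 5: place 383 MB, 129 MB left
memory block 5: place 115 MB, 14 MB left
memory block 6: place 352 MB, 160 MB left
memory block 7: place 383 MB, 129 MB left
Final memory blocks: [290,136] [348,115] [329,77] [287] [383,115] [352] [383].

7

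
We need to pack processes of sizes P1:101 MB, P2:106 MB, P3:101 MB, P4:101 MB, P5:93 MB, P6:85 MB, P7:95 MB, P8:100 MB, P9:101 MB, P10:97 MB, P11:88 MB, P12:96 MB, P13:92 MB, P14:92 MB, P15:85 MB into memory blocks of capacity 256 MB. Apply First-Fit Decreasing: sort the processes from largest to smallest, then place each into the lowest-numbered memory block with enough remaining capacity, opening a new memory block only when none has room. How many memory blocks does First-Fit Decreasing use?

Sorted descending: 106, 101, 101, 101, 101, 100, 97, 96, 95, 93, 92, 92, 88, 85, 85.
106 MB → memory block 1 (remaining 150 MB)
101 MB → memory block 1 (remaining 49 MB)
101 MB → memory block 2 (remaining 155 MB)
101 MB → memory block 2 (remaining 54 MB)
101 MB → memory block 3 (remaining 155 MB)
100 MB → memory block 3 (remaining 55 MB)
97 MB → memory block 4 (remaining 159 MB)
96 MB → memory block 4 (remaining 63 MB)
95 MB → memory block 5 (remaining 161 MB)
93 MB → memory block 5 (remaining 68 MB)
92 MB → memory block 6 (remaining 164 MB)
92 MB → memory block 6 (remaining 72 MB)
88 MB → memory block 7 (remaining 168 MB)
85 MB → memory block 7 (remaining 83 MB)
85 MB → memory block 8 (remaining 171 MB)
Final memory blocks: [106,101] [101,101] [101,100] [97,96] [95,93] [92,92] [88,85] [85].

8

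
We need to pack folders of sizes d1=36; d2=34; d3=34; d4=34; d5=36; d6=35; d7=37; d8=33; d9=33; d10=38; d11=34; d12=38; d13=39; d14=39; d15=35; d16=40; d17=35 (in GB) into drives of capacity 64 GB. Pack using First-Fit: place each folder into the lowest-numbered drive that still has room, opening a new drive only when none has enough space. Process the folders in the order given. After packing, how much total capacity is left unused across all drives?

d1 (36 GB) → drive 1 (remaining 28 GB)
d2 (34 GB) → drive 2 (remaining 30 GB)
d3 (34 GB) → drive 3 (remaining 30 GB)
d4 (34 GB) → drive 4 (remaining 30 GB)
d5 (36 GB) → drive 5 (remaining 28 GB)
d6 (35 GB) → drive 6 (remaining 29 GB)
d7 (37 GB) → drive 7 (remaining 27 GB)
d8 (33 GB) → drive 8 (remaining 31 GB)
d9 (33 GB) → drive 9 (remaining 31 GB)
d10 (38 GB) → drive 10 (remaining 26 GB)
d11 (34 GB) → drive 11 (remaining 30 GB)
d12 (38 GB) → drive 12 (remaining 26 GB)
d13 (39 GB) → drive 13 (remaining 25 GB)
d14 (39 GB) → drive 14 (remaining 25 GB)
d15 (35 GB) → drive 15 (remaining 29 GB)
d16 (40 GB) → drive 16 (remaining 24 GB)
d17 (35 GB) → drive 17 (remaining 29 GB)
17 drives × 64 GB = 1088 GB; used 610 GB; unused 478 GB.

478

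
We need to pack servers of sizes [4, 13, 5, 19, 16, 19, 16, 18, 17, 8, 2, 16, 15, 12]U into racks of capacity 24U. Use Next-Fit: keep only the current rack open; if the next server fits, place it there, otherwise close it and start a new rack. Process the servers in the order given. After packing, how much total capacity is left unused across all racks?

Put 4U in rack 1; 20U remain.
Put 13U in rack 1; 7U remain.
Put 5U in rack 1; 2U remain.
Put 19U in rack 2; 5U remain.
Put 16U in rack 3; 8U remain.
Put 19U in rack 4; 5U remain.
Put 16U in rack 5; 8U remain.
Put 18U in rack 6; 6U remain.
Put 17U in rack 7; 7U remain.
Put 8U in rack 8; 16U remain.
Put 2U in rack 8; 14U remain.
Put 16U in rack 9; 8U remain.
Put 15U in rack 10; 9U remain.
Put 12U in rack 11; 12U remain.
11 racks × 24U = 264U; used 180U; unused 84U.

84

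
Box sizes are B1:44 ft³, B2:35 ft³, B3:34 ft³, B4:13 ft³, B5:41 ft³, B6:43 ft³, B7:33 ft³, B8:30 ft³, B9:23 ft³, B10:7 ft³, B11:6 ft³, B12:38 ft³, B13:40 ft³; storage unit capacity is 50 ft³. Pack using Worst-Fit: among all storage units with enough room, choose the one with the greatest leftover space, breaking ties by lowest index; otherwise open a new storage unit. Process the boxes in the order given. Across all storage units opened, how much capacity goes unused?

113

storage unit 1: place B1 (44 ft³), 6 ft³ left
storage unit 2: place B2 (35 ft³), 15 ft³ left
storage unit 3: place B3 (34 ft³), 16 ft³ left
storage unit 3: place B4 (13 ft³), 3 ft³ left
storage unit 4: place B5 (41 ft³), 9 ft³ left
storage unit 5: place B6 (43 ft³), 7 ft³ left
storage unit 6: place B7 (33 ft³), 17 ft³ left
storage unit 7: place B8 (30 ft³), 20 ft³ left
storage unit 8: place B9 (23 ft³), 27 ft³ left
storage unit 8: place B10 (7 ft³), 20 ft³ left
storage unit 7: place B11 (6 ft³), 14 ft³ left
storage unit 9: place B12 (38 ft³), 12 ft³ left
storage unit 10: place B13 (40 ft³), 10 ft³ left
10 storage units × 50 ft³ = 500 ft³; used 387 ft³; unused 113 ft³.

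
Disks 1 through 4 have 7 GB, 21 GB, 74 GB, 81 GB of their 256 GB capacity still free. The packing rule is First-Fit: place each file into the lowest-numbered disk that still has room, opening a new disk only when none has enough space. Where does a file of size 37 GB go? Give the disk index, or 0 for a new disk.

3

Disks with room: disk 3 (74 GB), disk 4 (81 GB).
The first with room is disk 3.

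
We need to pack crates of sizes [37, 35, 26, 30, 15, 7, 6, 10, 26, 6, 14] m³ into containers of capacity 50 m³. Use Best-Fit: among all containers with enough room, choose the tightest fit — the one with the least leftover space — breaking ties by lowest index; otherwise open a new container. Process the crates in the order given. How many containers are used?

37 m³ → container 1 (remaining 13 m³)
35 m³ → container 2 (remaining 15 m³)
26 m³ → container 3 (remaining 24 m³)
30 m³ → container 4 (remaining 20 m³)
15 m³ → container 2 (remaining 0 m³)
7 m³ → container 1 (remaining 6 m³)
6 m³ → container 1 (remaining 0 m³)
10 m³ → container 4 (remaining 10 m³)
26 m³ → container 5 (remaining 24 m³)
6 m³ → container 4 (remaining 4 m³)
14 m³ → container 3 (remaining 10 m³)

5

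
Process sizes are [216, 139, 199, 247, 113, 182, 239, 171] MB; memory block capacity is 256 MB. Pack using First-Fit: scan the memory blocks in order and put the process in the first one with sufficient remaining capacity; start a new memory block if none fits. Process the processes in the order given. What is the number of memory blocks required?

7 memory blocks

memory block 1: place 216 MB, 40 MB left
memory block 2: place 139 MB, 117 MB left
memory block 3: place 199 MB, 57 MB left
memory block 4: place 247 MB, 9 MB left
memory block 2: place 113 MB, 4 MB left
memory block 5: place 182 MB, 74 MB left
memory block 6: place 239 MB, 17 MB left
memory block 7: place 171 MB, 85 MB left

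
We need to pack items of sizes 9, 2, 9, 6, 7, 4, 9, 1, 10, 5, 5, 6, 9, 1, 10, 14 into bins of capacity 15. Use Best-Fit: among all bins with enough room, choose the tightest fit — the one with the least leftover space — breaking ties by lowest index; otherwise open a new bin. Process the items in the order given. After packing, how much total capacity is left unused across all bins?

13

9 → bin 1 (remaining 6)
2 → bin 1 (remaining 4)
9 → bin 2 (remaining 6)
6 → bin 2 (remaining 0)
7 → bin 3 (remaining 8)
4 → bin 1 (remaining 0)
9 → bin 4 (remaining 6)
1 → bin 4 (remaining 5)
10 → bin 5 (remaining 5)
5 → bin 4 (remaining 0)
5 → bin 5 (remaining 0)
6 → bin 3 (remaining 2)
9 → bin 6 (remaining 6)
1 → bin 3 (remaining 1)
10 → bin 7 (remaining 5)
14 → bin 8 (remaining 1)
8 bins × 15 = 120; used 107; unused 13.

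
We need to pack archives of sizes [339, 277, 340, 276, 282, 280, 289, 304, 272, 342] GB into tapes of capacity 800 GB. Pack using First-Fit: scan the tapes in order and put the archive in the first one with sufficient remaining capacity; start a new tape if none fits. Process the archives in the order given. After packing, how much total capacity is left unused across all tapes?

999

Put 339 GB in tape 1; 461 GB remain.
Put 277 GB in tape 1; 184 GB remain.
Put 340 GB in tape 2; 460 GB remain.
Put 276 GB in tape 2; 184 GB remain.
Put 282 GB in tape 3; 518 GB remain.
Put 280 GB in tape 3; 238 GB remain.
Put 289 GB in tape 4; 511 GB remain.
Put 304 GB in tape 4; 207 GB remain.
Put 272 GB in tape 5; 528 GB remain.
Put 342 GB in tape 5; 186 GB remain.
5 tapes × 800 GB = 4000 GB; used 3001 GB; unused 999 GB.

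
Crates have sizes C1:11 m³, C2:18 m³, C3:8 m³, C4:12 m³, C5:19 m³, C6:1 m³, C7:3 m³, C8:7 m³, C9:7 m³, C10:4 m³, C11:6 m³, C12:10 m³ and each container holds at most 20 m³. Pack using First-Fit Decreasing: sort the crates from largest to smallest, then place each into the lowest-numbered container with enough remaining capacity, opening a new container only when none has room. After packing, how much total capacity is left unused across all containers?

14

Sorted descending: 19, 18, 12, 11, 10, 8, 7, 7, 6, 4, 3, 1.
19 m³ → container 1 (remaining 1 m³)
18 m³ → container 2 (remaining 2 m³)
12 m³ → container 3 (remaining 8 m³)
11 m³ → container 4 (remaining 9 m³)
10 m³ → container 5 (remaining 10 m³)
8 m³ → container 3 (remaining 0 m³)
7 m³ → container 4 (remaining 2 m³)
7 m³ → container 5 (remaining 3 m³)
6 m³ → container 6 (remaining 14 m³)
4 m³ → container 6 (remaining 10 m³)
3 m³ → container 5 (remaining 0 m³)
1 m³ → container 1 (remaining 0 m³)
6 containers × 20 m³ = 120 m³; used 106 m³; unused 14 m³.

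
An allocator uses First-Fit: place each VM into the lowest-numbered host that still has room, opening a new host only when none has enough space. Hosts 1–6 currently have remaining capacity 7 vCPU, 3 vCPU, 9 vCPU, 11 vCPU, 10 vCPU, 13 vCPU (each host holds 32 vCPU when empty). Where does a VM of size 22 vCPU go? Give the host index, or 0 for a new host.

0

No host has ≥ 22 vCPU free, so a new host is opened.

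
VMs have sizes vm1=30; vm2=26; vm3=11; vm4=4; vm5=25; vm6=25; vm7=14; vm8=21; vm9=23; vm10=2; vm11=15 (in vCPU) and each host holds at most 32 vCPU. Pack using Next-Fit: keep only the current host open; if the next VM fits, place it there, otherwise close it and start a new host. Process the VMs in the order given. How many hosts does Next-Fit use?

vm1 (30 vCPU) → host 1 (remaining 2 vCPU)
vm2 (26 vCPU) → host 2 (remaining 6 vCPU)
vm3 (11 vCPU) → host 3 (remaining 21 vCPU)
vm4 (4 vCPU) → host 3 (remaining 17 vCPU)
vm5 (25 vCPU) → host 4 (remaining 7 vCPU)
vm6 (25 vCPU) → host 5 (remaining 7 vCPU)
vm7 (14 vCPU) → host 6 (remaining 18 vCPU)
vm8 (21 vCPU) → host 7 (remaining 11 vCPU)
vm9 (23 vCPU) → host 8 (remaining 9 vCPU)
vm10 (2 vCPU) → host 8 (remaining 7 vCPU)
vm11 (15 vCPU) → host 9 (remaining 17 vCPU)
Final hosts: [30] [26] [11,4] [25] [25] [14] [21] [23,2] [15].

9 hosts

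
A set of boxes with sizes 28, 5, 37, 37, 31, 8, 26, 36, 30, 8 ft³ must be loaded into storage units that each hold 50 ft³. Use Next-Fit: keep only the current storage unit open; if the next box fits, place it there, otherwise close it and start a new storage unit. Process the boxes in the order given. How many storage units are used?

7

Put 28 ft³ in storage unit 1; 22 ft³ remain.
Put 5 ft³ in storage unit 1; 17 ft³ remain.
Put 37 ft³ in storage unit 2; 13 ft³ remain.
Put 37 ft³ in storage unit 3; 13 ft³ remain.
Put 31 ft³ in storage unit 4; 19 ft³ remain.
Put 8 ft³ in storage unit 4; 11 ft³ remain.
Put 26 ft³ in storage unit 5; 24 ft³ remain.
Put 36 ft³ in storage unit 6; 14 ft³ remain.
Put 30 ft³ in storage unit 7; 20 ft³ remain.
Put 8 ft³ in storage unit 7; 12 ft³ remain.
Final storage units: [28,5] [37] [37] [31,8] [26] [36] [30,8].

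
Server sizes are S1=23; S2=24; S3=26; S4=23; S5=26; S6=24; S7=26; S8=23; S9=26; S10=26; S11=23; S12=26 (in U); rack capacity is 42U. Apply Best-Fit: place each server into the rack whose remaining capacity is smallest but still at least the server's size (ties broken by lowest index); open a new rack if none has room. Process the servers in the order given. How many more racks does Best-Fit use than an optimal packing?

Best-Fit: [23] [24] [26] [23] [26] [24] [26] [23] [26] [26] [23] [26] → 12 racks.
12 servers exceed 21U (half the capacity), and no two of those can share a rack, so at least 12 racks are needed.
So 12 is already optimal.

0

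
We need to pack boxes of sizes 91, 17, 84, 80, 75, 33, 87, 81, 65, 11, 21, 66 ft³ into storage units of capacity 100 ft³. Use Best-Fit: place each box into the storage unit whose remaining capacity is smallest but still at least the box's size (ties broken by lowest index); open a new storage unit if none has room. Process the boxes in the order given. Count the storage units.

storage unit 1: place 91 ft³, 9 ft³ left
storage unit 2: place 17 ft³, 83 ft³ left
storage unit 3: place 84 ft³, 16 ft³ left
storage unit 2: place 80 ft³, 3 ft³ left
storage unit 4: place 75 ft³, 25 ft³ left
storage unit 5: place 33 ft³, 67 ft³ left
storage unit 6: place 87 ft³, 13 ft³ left
storage unit 7: place 81 ft³, 19 ft³ left
storage unit 5: place 65 ft³, 2 ft³ left
storage unit 6: place 11 ft³, 2 ft³ left
storage unit 4: place 21 ft³, 4 ft³ left
storage unit 8: place 66 ft³, 34 ft³ left
Final storage units: [91] [17,80] [84] [75,21] [33,65] [87,11] [81] [66].

8 storage units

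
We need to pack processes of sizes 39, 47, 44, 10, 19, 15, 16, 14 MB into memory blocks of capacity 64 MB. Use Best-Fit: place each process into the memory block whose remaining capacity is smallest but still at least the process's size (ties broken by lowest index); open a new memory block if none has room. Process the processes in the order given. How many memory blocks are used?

4 memory blocks

memory block 1: place 39 MB, 25 MB left
memory block 2: place 47 MB, 17 MB left
memory block 3: place 44 MB, 20 MB left
memory block 2: place 10 MB, 7 MB left
memory block 3: place 19 MB, 1 MB left
memory block 1: place 15 MB, 10 MB left
memory block 4: place 16 MB, 48 MB left
memory block 4: place 14 MB, 34 MB left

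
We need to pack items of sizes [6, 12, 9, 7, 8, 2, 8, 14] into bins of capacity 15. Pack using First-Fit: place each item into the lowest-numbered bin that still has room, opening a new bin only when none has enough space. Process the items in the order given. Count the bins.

6 → bin 1 (remaining 9)
12 → bin 2 (remaining 3)
9 → bin 1 (remaining 0)
7 → bin 3 (remaining 8)
8 → bin 3 (remaining 0)
2 → bin 2 (remaining 1)
8 → bin 4 (remaining 7)
14 → bin 5 (remaining 1)

5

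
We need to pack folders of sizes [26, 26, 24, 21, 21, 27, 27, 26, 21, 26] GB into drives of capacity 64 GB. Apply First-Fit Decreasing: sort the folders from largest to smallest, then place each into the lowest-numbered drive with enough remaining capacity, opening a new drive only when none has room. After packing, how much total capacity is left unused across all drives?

Sorted descending: 27, 27, 26, 26, 26, 26, 24, 21, 21, 21.
drive 1: place 27 GB, 37 GB left
drive 1: place 27 GB, 10 GB left
drive 2: place 26 GB, 38 GB left
drive 2: place 26 GB, 12 GB left
drive 3: place 26 GB, 38 GB left
drive 3: place 26 GB, 12 GB left
drive 4: place 24 GB, 40 GB left
drive 4: place 21 GB, 19 GB left
drive 5: place 21 GB, 43 GB left
drive 5: place 21 GB, 22 GB left
5 drives × 64 GB = 320 GB; used 245 GB; unused 75 GB.

75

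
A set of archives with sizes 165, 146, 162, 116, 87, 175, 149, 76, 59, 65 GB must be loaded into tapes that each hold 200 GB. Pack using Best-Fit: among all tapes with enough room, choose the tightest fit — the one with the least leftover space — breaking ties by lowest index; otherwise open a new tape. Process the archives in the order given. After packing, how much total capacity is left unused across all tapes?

400

Put 165 GB in tape 1; 35 GB remain.
Put 146 GB in tape 2; 54 GB remain.
Put 162 GB in tape 3; 38 GB remain.
Put 116 GB in tape 4; 84 GB remain.
Put 87 GB in tape 5; 113 GB remain.
Put 175 GB in tape 6; 25 GB remain.
Put 149 GB in tape 7; 51 GB remain.
Put 76 GB in tape 4; 8 GB remain.
Put 59 GB in tape 5; 54 GB remain.
Put 65 GB in tape 8; 135 GB remain.
8 tapes × 200 GB = 1600 GB; used 1200 GB; unused 400 GB.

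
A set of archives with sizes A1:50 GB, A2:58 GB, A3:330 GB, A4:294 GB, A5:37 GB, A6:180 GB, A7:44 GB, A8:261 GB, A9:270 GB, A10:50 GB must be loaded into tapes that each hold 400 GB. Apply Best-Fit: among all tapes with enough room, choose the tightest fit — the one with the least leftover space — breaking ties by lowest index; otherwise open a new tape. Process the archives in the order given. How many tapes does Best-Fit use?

A1 (50 GB) → tape 1 (remaining 350 GB)
A2 (58 GB) → tape 1 (remaining 292 GB)
A3 (330 GB) → tape 2 (remaining 70 GB)
A4 (294 GB) → tape 3 (remaining 106 GB)
A5 (37 GB) → tape 2 (remaining 33 GB)
A6 (180 GB) → tape 1 (remaining 112 GB)
A7 (44 GB) → tape 3 (remaining 62 GB)
A8 (261 GB) → tape 4 (remaining 139 GB)
A9 (270 GB) → tape 5 (remaining 130 GB)
A10 (50 GB) → tape 3 (remaining 12 GB)

5 tapes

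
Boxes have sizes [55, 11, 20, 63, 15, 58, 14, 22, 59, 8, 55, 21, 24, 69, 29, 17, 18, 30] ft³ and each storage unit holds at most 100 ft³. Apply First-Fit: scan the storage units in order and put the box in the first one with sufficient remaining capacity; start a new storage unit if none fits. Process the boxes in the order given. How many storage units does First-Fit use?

7

storage unit 1: place 55 ft³, 45 ft³ left
storage unit 1: place 11 ft³, 34 ft³ left
storage unit 1: place 20 ft³, 14 ft³ left
storage unit 2: place 63 ft³, 37 ft³ left
storage unit 2: place 15 ft³, 22 ft³ left
storage unit 3: place 58 ft³, 42 ft³ left
storage unit 1: place 14 ft³, 0 ft³ left
storage unit 2: place 22 ft³, 0 ft³ left
storage unit 4: place 59 ft³, 41 ft³ left
storage unit 3: place 8 ft³, 34 ft³ left
storage unit 5: place 55 ft³, 45 ft³ left
storage unit 3: place 21 ft³, 13 ft³ left
storage unit 4: place 24 ft³, 17 ft³ left
storage unit 6: place 69 ft³, 31 ft³ left
storage unit 5: place 29 ft³, 16 ft³ left
storage unit 4: place 17 ft³, 0 ft³ left
storage unit 6: place 18 ft³, 13 ft³ left
storage unit 7: place 30 ft³, 70 ft³ left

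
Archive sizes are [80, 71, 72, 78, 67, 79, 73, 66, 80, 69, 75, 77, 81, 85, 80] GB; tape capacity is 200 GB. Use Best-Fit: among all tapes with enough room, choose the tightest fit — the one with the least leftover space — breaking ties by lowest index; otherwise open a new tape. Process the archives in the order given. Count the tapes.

tape 1: place 80 GB, 120 GB left
tape 1: place 71 GB, 49 GB left
tape 2: place 72 GB, 128 GB left
tape 2: place 78 GB, 50 GB left
tape 3: place 67 GB, 133 GB left
tape 3: place 79 GB, 54 GB left
tape 4: place 73 GB, 127 GB left
tape 4: place 66 GB, 61 GB left
tape 5: place 80 GB, 120 GB left
tape 5: place 69 GB, 51 GB left
tape 6: place 75 GB, 125 GB left
tape 6: place 77 GB, 48 GB left
tape 7: place 81 GB, 119 GB left
tape 7: place 85 GB, 34 GB left
tape 8: place 80 GB, 120 GB left

8 tapes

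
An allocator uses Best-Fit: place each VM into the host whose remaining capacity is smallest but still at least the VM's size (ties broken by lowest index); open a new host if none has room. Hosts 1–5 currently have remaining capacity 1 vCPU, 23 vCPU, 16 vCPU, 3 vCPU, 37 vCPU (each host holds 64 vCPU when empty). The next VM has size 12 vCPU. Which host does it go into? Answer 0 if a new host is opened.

Hosts with room: host 2 (23 vCPU), host 3 (16 vCPU), host 5 (37 vCPU).
Tightest fit is host 3 with 16 vCPU free.

3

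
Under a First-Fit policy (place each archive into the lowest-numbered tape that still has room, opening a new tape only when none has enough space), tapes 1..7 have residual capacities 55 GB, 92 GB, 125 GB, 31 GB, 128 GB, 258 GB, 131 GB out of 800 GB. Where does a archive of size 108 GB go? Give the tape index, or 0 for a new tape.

3

Tapes with room: tape 3 (125 GB), tape 5 (128 GB), tape 6 (258 GB), tape 7 (131 GB).
The first with room is tape 3.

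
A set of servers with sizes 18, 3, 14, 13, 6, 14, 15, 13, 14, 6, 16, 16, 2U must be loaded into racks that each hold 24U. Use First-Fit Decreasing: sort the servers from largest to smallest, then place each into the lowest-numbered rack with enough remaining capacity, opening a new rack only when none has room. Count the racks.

Sorted descending: 18, 16, 16, 15, 14, 14, 14, 13, 13, 6, 6, 3, 2.
rack 1: place 18U, 6U left
rack 2: place 16U, 8U left
rack 3: place 16U, 8U left
rack 4: place 15U, 9U left
rack 5: place 14U, 10U left
rack 6: place 14U, 10U left
rack 7: place 14U, 10U left
rack 8: place 13U, 11U left
rack 9: place 13U, 11U left
rack 1: place 6U, 0U left
rack 2: place 6U, 2U left
rack 3: place 3U, 5U left
rack 2: place 2U, 0U left
Final racks: [18,6] [16,6,2] [16,3] [15] [14] [14] [14] [13] [13].

9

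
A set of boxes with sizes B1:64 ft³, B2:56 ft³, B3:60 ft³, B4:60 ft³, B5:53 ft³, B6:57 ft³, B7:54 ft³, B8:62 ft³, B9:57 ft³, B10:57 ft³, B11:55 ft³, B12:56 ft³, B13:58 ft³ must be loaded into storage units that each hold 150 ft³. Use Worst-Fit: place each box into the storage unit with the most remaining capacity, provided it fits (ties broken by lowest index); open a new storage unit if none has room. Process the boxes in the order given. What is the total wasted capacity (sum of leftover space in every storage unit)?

301

Put B1 (64 ft³) in storage unit 1; 86 ft³ remain.
Put B2 (56 ft³) in storage unit 1; 30 ft³ remain.
Put B3 (60 ft³) in storage unit 2; 90 ft³ remain.
Put B4 (60 ft³) in storage unit 2; 30 ft³ remain.
Put B5 (53 ft³) in storage unit 3; 97 ft³ remain.
Put B6 (57 ft³) in storage unit 3; 40 ft³ remain.
Put B7 (54 ft³) in storage unit 4; 96 ft³ remain.
Put B8 (62 ft³) in storage unit 4; 34 ft³ remain.
Put B9 (57 ft³) in storage unit 5; 93 ft³ remain.
Put B10 (57 ft³) in storage unit 5; 36 ft³ remain.
Put B11 (55 ft³) in storage unit 6; 95 ft³ remain.
Put B12 (56 ft³) in storage unit 6; 39 ft³ remain.
Put B13 (58 ft³) in storage unit 7; 92 ft³ remain.
7 storage units × 150 ft³ = 1050 ft³; used 749 ft³; unused 301 ft³.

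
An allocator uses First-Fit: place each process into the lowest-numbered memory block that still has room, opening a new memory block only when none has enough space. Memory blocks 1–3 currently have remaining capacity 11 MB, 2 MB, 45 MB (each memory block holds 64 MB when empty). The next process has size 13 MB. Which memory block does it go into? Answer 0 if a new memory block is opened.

Memory blocks with room: memory block 3 (45 MB).
The first with room is memory block 3.

3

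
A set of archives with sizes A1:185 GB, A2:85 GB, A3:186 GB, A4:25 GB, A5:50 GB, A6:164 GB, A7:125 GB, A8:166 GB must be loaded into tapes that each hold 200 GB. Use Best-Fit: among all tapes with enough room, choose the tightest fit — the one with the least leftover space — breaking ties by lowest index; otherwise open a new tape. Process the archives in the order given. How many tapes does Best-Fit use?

6

A1 (185 GB) → tape 1 (remaining 15 GB)
A2 (85 GB) → tape 2 (remaining 115 GB)
A3 (186 GB) → tape 3 (remaining 14 GB)
A4 (25 GB) → tape 2 (remaining 90 GB)
A5 (50 GB) → tape 2 (remaining 40 GB)
A6 (164 GB) → tape 4 (remaining 36 GB)
A7 (125 GB) → tape 5 (remaining 75 GB)
A8 (166 GB) → tape 6 (remaining 34 GB)
Final tapes: [185] [85,25,50] [186] [164] [125] [166].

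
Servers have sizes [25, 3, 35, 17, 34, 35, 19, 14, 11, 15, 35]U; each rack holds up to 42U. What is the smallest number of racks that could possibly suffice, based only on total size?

6 racks

Total size = 25 + 3 + 35 + 17 + 34 + 35 + 19 + 14 + 11 + 15 + 35 = 243U.
⌈243 / 42⌉ = 6.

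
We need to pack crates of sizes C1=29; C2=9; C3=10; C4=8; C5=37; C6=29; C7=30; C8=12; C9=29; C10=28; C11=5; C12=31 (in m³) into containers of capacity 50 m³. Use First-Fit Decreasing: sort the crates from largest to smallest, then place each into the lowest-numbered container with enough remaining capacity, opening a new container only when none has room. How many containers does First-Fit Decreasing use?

Sorted descending: 37, 31, 30, 29, 29, 29, 28, 12, 10, 9, 8, 5.
37 m³ → container 1 (remaining 13 m³)
31 m³ → container 2 (remaining 19 m³)
30 m³ → container 3 (remaining 20 m³)
29 m³ → container 4 (remaining 21 m³)
29 m³ → container 5 (remaining 21 m³)
29 m³ → container 6 (remaining 21 m³)
28 m³ → container 7 (remaining 22 m³)
12 m³ → container 1 (remaining 1 m³)
10 m³ → container 2 (remaining 9 m³)
9 m³ → container 2 (remaining 0 m³)
8 m³ → container 3 (remaining 12 m³)
5 m³ → container 3 (remaining 7 m³)
Final containers: [37,12] [31,10,9] [30,8,5] [29] [29] [29] [28].

7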